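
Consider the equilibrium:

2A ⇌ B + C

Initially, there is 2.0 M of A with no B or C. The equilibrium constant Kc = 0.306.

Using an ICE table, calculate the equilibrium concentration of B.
[B] = 0.525 M

ICE: [A] = 2.0 − 2x, [B] = [C] = x.
Kc = x²/(2.0 − 2x)² = 0.306 ⇒ √Kc = x/(2.0 − 2x).
x = √0.306·2.0/(1 + 2√0.306) = 0.55317·2.0/2.1063 = 0.52524.
[B] = x = 0.525 M.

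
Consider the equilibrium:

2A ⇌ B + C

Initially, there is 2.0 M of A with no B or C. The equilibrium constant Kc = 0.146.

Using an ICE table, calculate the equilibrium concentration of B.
[B] = 0.433 M

ICE: [A] = 2.0 − 2x, [B] = [C] = x.
Kc = x²/(2.0 − 2x)² = 0.146 ⇒ √Kc = x/(2.0 − 2x).
x = √0.146·2.0/(1 + 2√0.146) = 0.3821·2.0/1.7642 = 0.43317.
[B] = x = 0.433 M.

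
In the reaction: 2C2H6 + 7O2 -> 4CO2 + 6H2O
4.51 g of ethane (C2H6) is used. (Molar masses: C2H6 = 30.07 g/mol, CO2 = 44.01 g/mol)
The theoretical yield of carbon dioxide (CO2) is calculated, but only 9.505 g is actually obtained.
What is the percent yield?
Moles of C2H6 = 4.51 g ÷ 30.07 g/mol = 0.149983 mol
Mole ratio: 4 mol CO2 / 2 mol C2H6
Moles of CO2 = 0.149983 × (4/2) = 0.299967 mol
Theoretical yield = 0.299967 mol × 44.01 g/mol = 13.202 g
Actual yield = 9.505 g
Percent yield = (9.505 / 13.202) × 100% = 72.0%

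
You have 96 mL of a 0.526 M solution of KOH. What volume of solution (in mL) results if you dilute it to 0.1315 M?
Using M₁V₁ = M₂V₂:
0.526 × 96 = 0.1315 × V₂
V₂ = (0.526 × 96) / 0.1315 = 384 mL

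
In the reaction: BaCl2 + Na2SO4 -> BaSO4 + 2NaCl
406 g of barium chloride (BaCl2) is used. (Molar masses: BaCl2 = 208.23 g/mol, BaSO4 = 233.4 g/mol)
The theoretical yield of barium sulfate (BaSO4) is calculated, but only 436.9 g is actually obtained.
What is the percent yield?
Moles of BaCl2 = 406 g ÷ 208.23 g/mol = 1.94977 mol
Mole ratio: 1 mol BaSO4 / 1 mol BaCl2
Moles of BaSO4 = 1.94977 × (1/1) = 1.94977 mol
Theoretical yield = 1.94977 mol × 233.4 g/mol = 455.08 g
Actual yield = 436.9 g
Percent yield = (436.9 / 455.08) × 100% = 96.0%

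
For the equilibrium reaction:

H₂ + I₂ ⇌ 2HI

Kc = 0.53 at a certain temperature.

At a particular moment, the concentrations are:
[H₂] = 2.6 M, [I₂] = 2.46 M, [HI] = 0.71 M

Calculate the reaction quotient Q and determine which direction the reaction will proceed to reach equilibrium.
Q = 0.079, Q < K, reaction proceeds forward (toward products)

Q = ([HI]^2) / ([H₂] × [I₂])
  = ((0.71)^2) / ((2.6)·(2.46)) = 0.5041/6.396 = 0.07881
Since Q = 0.07881 < Kc = 0.53, the reaction proceeds forward (toward products) to reach equilibrium.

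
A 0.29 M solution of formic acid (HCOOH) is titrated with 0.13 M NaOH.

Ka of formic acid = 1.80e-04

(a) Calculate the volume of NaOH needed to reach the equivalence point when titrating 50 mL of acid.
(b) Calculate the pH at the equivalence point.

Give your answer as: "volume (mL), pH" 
V = 111.5 mL, pH = 8.35

(a) At equivalence: moles acid = moles base.
moles acid = 0.29 × 0.05 = 0.0145 mol; V_NaOH = 0.0145/0.13 = 0.1115 L = 111.5 mL.
(b) At equivalence, all acid → conjugate base A⁻ at [A⁻] = 0.0145/0.1615 = 0.08976 M.
Kb = Kw/Ka = 1.0e-14/1.80e-04 = 5.556e-11; [OH⁻] = √(Kb·[A⁻]) = 2.233e-06; pOH = 5.65; pH = 14 − pOH = 8.35.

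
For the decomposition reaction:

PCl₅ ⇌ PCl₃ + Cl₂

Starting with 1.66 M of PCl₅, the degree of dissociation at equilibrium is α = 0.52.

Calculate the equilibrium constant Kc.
K_c = 0.9351

x = α·[A]₀ = 0.52 × 1.66 = 0.8632 M dissociated.
At eq: [PCl₅] = 1.66 − 0.8632 = 0.7968 M; [PCl₃] = [Cl₂] = x = 0.8632 M.
Kc = [PCl₃][Cl₂]/[PCl₅] = (0.8632)²/0.7968 = 0.9351.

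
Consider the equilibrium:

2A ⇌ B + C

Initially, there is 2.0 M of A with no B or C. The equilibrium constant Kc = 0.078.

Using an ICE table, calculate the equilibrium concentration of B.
[B] = 0.358 M

ICE: [A] = 2.0 − 2x, [B] = [C] = x.
Kc = x²/(2.0 − 2x)² = 0.078 ⇒ √Kc = x/(2.0 − 2x).
x = √0.078·2.0/(1 + 2√0.078) = 0.27928·2.0/1.5586 = 0.35839.
[B] = x = 0.358 M.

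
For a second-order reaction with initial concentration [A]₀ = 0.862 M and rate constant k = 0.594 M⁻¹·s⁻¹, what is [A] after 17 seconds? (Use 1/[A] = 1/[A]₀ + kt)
0.0888 M

1/[A] = 1/[A]₀ + k·t = 1/0.862 + (0.594)·(17) = 1.1601 + 10.0980 = 11.2581
[A] = 1/11.2581 = 0.0888 M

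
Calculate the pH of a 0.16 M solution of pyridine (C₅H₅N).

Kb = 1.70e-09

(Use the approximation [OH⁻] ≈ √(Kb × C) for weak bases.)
pH = 9.22

[OH⁻] = √(Kb × C) = √(1.70e-09 × 0.16) = 1.6492e-05. pOH = 4.78, pH = 14 - pOH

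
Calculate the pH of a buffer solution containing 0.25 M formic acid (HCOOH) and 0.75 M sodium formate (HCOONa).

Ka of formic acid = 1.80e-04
pH = 4.22

pKa = -log(1.80e-04) = 3.74. pH = pKa + log([A⁻]/[HA]) = 3.74 + log(0.75/0.25)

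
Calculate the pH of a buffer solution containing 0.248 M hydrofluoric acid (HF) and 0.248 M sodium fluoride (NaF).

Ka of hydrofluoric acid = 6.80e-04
pH = 3.17

pKa = -log(6.80e-04) = 3.17. pH = pKa + log([A⁻]/[HA]) = 3.17 + log(0.248/0.248)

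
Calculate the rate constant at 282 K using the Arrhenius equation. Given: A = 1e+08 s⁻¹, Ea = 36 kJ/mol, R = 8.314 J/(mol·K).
2.15e+01 s⁻¹

k = A·exp(-Ea/(R·T)) = 1e+08·exp(-36000/(8.314·282)) = 1e+08·exp(-15.3548) = 1e+08·2.1454e-07 = 2.15e+01 s⁻¹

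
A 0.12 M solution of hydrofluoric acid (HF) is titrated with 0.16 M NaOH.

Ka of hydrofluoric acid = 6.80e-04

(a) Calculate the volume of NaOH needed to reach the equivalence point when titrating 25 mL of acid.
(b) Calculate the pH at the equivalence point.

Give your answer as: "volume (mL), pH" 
V = 18.8 mL, pH = 8.00

(a) At equivalence: moles acid = moles base.
moles acid = 0.12 × 0.025 = 0.003 mol; V_NaOH = 0.003/0.16 = 0.01875 L = 18.8 mL.
(b) At equivalence, all acid → conjugate base A⁻ at [A⁻] = 0.003/0.04375 = 0.06857 M.
Kb = Kw/Ka = 1.0e-14/6.80e-04 = 1.471e-11; [OH⁻] = √(Kb·[A⁻]) = 1.004e-06; pOH = 6.00; pH = 14 − pOH = 8.00.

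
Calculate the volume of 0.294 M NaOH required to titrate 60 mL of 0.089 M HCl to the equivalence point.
V_{base} = 18.2 mL

At equivalence: moles acid = moles base.
moles HCl = 0.089 M × 0.06 L = 0.00534 mol
V_NaOH = 0.00534 mol ÷ 0.294 M = 0.01816 L = 18.2 mL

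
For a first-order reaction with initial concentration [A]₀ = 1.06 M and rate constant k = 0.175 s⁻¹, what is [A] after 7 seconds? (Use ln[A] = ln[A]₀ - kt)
0.3114 M

ln[A] = ln[A]₀ - k·t = ln(1.06) - (0.175)·(7) = 0.0583 - 1.2250 = -1.1667
[A] = e^(-1.1667) = 0.3114 M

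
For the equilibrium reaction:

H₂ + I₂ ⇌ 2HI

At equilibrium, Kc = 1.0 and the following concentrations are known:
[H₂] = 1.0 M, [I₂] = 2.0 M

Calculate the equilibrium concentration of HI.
[HI] = 1.4142 M

Kc = ([HI]^2) / ([H₂] × [I₂]) = 1.0
[HI]^2 = Kc · (reactant terms)/(other product terms) = 1.0 · 2 / 1 = 2
[HI] = (2)^(1/2) = 1.4142 M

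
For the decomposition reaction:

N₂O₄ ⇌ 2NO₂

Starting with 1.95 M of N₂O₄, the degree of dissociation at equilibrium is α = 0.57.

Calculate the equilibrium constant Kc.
K_c = 5.8935

x = α·[A]₀ = 0.57 × 1.95 = 1.111 M dissociated.
At eq: [N₂O₄] = 1.95 − 1.111 = 0.8385 M; [NO₂] = 2x = 2.223 M.
Kc = [NO₂]²/[N₂O₄] = (2.223)²/0.8385 = 5.894.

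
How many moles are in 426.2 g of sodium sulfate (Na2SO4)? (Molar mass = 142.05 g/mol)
Moles = 426.2 g ÷ 142.05 g/mol = 3 mol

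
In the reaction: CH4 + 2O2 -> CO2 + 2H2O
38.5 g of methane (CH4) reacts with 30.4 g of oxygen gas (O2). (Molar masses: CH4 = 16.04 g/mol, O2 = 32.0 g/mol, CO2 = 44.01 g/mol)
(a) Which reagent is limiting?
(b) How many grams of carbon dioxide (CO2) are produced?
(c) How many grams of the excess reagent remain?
(a) O2, (b) 20.9 g, (c) 30.88 g

Moles of CH4 = 38.5 g ÷ 16.04 g/mol = 2.40025 mol
Moles of O2 = 30.4 g ÷ 32.0 g/mol = 0.95 mol
Moles ÷ coefficient: CH4: 2.40025/1 = 2.4, O2: 0.95/2 = 0.475
(a) O2 has the smaller value, so O2 is the limiting reagent.
(b) Moles of CO2 = 0.95 mol O2 × (1/2) = 0.475 mol; mass = 0.475 mol × 44.01 g/mol = 20.9 g
(c) CH4 consumed = 0.95 × (1/2) = 0.475 mol; remaining = 2.40025 − 0.475 = 1.92525 mol; mass = 1.92525 mol × 16.04 g/mol = 30.88 g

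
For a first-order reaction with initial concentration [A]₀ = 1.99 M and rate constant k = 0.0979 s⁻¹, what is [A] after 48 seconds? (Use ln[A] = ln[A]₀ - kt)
0.0181 M

ln[A] = ln[A]₀ - k·t = ln(1.99) - (0.0979)·(48) = 0.6881 - 4.6992 = -4.0111
[A] = e^(-4.0111) = 0.0181 M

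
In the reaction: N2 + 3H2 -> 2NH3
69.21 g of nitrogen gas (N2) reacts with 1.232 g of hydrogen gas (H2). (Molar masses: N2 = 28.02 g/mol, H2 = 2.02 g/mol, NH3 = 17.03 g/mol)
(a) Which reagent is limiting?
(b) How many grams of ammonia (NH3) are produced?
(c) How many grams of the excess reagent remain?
(a) H2, (b) 6.924 g, (c) 63.51 g

Moles of N2 = 69.21 g ÷ 28.02 g/mol = 2.47002 mol
Moles of H2 = 1.232 g ÷ 2.02 g/mol = 0.609901 mol
Moles ÷ coefficient: N2: 2.47002/1 = 2.47, H2: 0.609901/3 = 0.2033
(a) H2 has the smaller value, so H2 is the limiting reagent.
(b) Moles of NH3 = 0.609901 mol H2 × (2/3) = 0.406601 mol; mass = 0.406601 mol × 17.03 g/mol = 6.924 g
(c) N2 consumed = 0.609901 × (1/3) = 0.2033 mol; remaining = 2.47002 − 0.2033 = 2.26672 mol; mass = 2.26672 mol × 28.02 g/mol = 63.51 g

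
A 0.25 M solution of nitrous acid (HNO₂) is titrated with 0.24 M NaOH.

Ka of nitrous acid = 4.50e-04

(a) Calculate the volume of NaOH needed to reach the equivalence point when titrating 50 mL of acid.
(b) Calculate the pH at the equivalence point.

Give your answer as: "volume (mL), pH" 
V = 52.1 mL, pH = 8.22

(a) At equivalence: moles acid = moles base.
moles acid = 0.25 × 0.05 = 0.0125 mol; V_NaOH = 0.0125/0.24 = 0.05208 L = 52.1 mL.
(b) At equivalence, all acid → conjugate base A⁻ at [A⁻] = 0.0125/0.1021 = 0.1224 M.
Kb = Kw/Ka = 1.0e-14/4.50e-04 = 2.222e-11; [OH⁻] = √(Kb·[A⁻]) = 1.650e-06; pOH = 5.78; pH = 14 − pOH = 8.22.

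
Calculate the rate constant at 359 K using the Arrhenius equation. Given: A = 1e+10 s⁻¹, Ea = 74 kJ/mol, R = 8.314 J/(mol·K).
1.71e-01 s⁻¹

k = A·exp(-Ea/(R·T)) = 1e+10·exp(-74000/(8.314·359)) = 1e+10·exp(-24.7929) = 1e+10·1.7084e-11 = 1.71e-01 s⁻¹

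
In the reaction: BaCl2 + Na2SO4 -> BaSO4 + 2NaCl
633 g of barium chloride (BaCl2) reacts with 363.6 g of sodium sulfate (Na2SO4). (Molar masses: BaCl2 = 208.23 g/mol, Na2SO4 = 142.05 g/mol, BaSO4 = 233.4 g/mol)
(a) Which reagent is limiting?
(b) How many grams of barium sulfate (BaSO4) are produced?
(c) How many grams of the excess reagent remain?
(a) Na2SO4, (b) 597.4 g, (c) 100 g

Moles of BaCl2 = 633 g ÷ 208.23 g/mol = 3.03991 mol
Moles of Na2SO4 = 363.6 g ÷ 142.05 g/mol = 2.55966 mol
Moles ÷ coefficient: BaCl2: 3.03991/1 = 3.04, Na2SO4: 2.55966/1 = 2.56
(a) Na2SO4 has the smaller value, so Na2SO4 is the limiting reagent.
(b) Moles of BaSO4 = 2.55966 mol Na2SO4 × (1/1) = 2.55966 mol; mass = 2.55966 mol × 233.4 g/mol = 597.4 g
(c) BaCl2 consumed = 2.55966 × (1/1) = 2.55966 mol; remaining = 3.03991 − 2.55966 = 0.480246 mol; mass = 0.480246 mol × 208.23 g/mol = 100 g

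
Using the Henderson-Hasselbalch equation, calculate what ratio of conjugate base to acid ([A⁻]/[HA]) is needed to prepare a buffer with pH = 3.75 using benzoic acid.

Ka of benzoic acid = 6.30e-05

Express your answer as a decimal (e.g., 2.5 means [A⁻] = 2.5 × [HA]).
[A⁻]/[HA] = 0.354

pKa = −log(6.30e-05) = 4.2007. pH = pKa + log([A⁻]/[HA]). 3.75 = 4.2007 + log(ratio). log(ratio) = 3.75 − 4.2007 = -0.4507. ratio = 10^(-0.4507) = 0.354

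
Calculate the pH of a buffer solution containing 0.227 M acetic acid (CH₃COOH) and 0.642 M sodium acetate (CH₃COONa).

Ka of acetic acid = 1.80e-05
pH = 5.20

pKa = -log(1.80e-05) = 4.74. pH = pKa + log([A⁻]/[HA]) = 4.74 + log(0.642/0.227)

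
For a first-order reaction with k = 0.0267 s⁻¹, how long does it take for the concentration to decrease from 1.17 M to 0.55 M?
28.27 s

From ln[A] = ln[A]₀ - k·t: t = ln([A]₀/[A])/k = ln(1.17/0.55)/0.0267 = ln(2.1273)/0.0267 = 0.7548/0.0267 = 28.27 s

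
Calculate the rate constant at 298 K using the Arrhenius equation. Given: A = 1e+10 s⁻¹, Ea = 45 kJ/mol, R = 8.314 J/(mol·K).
1.29e+02 s⁻¹

k = A·exp(-Ea/(R·T)) = 1e+10·exp(-45000/(8.314·298)) = 1e+10·exp(-18.1629) = 1e+10·1.2940e-08 = 1.29e+02 s⁻¹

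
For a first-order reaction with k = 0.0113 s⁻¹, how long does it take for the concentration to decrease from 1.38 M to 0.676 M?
63.15 s

From ln[A] = ln[A]₀ - k·t: t = ln([A]₀/[A])/k = ln(1.38/0.676)/0.0113 = ln(2.0414)/0.0113 = 0.7136/0.0113 = 63.15 s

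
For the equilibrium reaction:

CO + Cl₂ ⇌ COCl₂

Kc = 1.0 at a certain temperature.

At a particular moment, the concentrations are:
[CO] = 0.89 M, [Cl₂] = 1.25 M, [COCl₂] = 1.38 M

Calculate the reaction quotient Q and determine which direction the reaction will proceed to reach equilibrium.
Q = 1.240, Q > K, reaction proceeds reverse (toward reactants)

Q = ([COCl₂]) / ([CO] × [Cl₂])
  = ((1.38)) / ((0.89)·(1.25)) = 1.38/1.1125 = 1.24
Since Q = 1.24 > Kc = 1.0, the reaction proceeds reverse (toward reactants) to reach equilibrium.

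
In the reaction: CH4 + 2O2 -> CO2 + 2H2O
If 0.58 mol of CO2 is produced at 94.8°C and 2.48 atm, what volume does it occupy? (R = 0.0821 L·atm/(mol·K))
T = 94.8°C + 273.15 = 367.95 K
V = nRT/P = (0.58 × 0.0821 × 367.95) / 2.48
V = 7.06 L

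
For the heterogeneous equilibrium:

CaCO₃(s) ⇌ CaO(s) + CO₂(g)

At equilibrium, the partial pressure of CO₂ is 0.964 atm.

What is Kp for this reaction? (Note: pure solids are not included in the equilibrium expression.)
K_p = 0.964

Solids (CaCO₃, CaO) have activity 1 and are excluded.
Kp = P(CO₂) = 0.964.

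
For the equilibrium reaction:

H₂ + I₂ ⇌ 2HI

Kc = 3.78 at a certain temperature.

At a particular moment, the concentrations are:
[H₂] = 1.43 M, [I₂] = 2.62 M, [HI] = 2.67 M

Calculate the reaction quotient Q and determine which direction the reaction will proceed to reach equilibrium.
Q = 1.903, Q < K, reaction proceeds forward (toward products)

Q = ([HI]^2) / ([H₂] × [I₂])
  = ((2.67)^2) / ((1.43)·(2.62)) = 7.1289/3.7466 = 1.903
Since Q = 1.903 < Kc = 3.78, the reaction proceeds forward (toward products) to reach equilibrium.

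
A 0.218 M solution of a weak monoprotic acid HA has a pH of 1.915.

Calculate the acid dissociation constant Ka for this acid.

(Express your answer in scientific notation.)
K_a = 7.19e-04

[H⁺] = 10^(−pH) = 10^(−1.915) = 1.216e-02 M. For HA ⇌ H⁺ + A⁻, Ka = x²/(C − x) = (1.216e-02)²/(0.218 − 1.216e-02) = 7.19e-04.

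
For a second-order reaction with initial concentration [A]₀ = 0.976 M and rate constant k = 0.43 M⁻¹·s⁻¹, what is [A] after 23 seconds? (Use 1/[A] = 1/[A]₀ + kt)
0.0916 M

1/[A] = 1/[A]₀ + k·t = 1/0.976 + (0.43)·(23) = 1.0246 + 9.8900 = 10.9146
[A] = 1/10.9146 = 0.0916 M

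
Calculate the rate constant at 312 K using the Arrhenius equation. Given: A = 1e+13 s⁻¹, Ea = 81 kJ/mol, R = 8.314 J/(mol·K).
2.75e-01 s⁻¹

k = A·exp(-Ea/(R·T)) = 1e+13·exp(-81000/(8.314·312)) = 1e+13·exp(-31.2263) = 1e+13·2.7453e-14 = 2.75e-01 s⁻¹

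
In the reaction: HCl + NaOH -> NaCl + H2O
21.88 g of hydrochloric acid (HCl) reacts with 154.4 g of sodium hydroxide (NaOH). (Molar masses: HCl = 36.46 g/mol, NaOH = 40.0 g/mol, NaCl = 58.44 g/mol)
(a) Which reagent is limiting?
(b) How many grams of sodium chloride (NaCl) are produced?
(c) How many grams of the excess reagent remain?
(a) HCl, (b) 35.07 g, (c) 130.4 g

Moles of HCl = 21.88 g ÷ 36.46 g/mol = 0.60011 mol
Moles of NaOH = 154.4 g ÷ 40.0 g/mol = 3.86 mol
Moles ÷ coefficient: HCl: 0.60011/1 = 0.6001, NaOH: 3.86/1 = 3.86
(a) HCl has the smaller value, so HCl is the limiting reagent.
(b) Moles of NaCl = 0.60011 mol HCl × (1/1) = 0.60011 mol; mass = 0.60011 mol × 58.44 g/mol = 35.07 g
(c) NaOH consumed = 0.60011 × (1/1) = 0.60011 mol; remaining = 3.86 − 0.60011 = 3.25989 mol; mass = 3.25989 mol × 40.0 g/mol = 130.4 g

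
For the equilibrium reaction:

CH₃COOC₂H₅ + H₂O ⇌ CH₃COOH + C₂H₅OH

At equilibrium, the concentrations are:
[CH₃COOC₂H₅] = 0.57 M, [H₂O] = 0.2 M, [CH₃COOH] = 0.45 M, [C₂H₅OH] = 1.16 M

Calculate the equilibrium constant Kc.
K_c = 4.5789

Kc = ([CH₃COOH] × [C₂H₅OH]) / ([CH₃COOC₂H₅] × [H₂O])
   = ((0.45)·(1.16)) / ((0.57)·(0.2))
   = 0.522 / 0.114 = 4.5789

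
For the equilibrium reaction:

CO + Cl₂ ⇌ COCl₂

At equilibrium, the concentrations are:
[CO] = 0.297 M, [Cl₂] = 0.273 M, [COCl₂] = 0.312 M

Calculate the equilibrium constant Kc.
K_c = 3.8480

Kc = ([COCl₂]) / ([CO] × [Cl₂])
   = ((0.312)) / ((0.297)·(0.273))
   = 0.312 / 0.081081 = 3.8480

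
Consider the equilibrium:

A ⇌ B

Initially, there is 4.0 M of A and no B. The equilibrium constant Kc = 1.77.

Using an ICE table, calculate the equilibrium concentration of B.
[B] = 2.556 M

ICE: [A] = 4.0 − x, [B] = x.
Kc = x/(4.0 − x) = 1.77 ⇒ x = 1.77·4.0/(1 + 1.77) = 7.08/2.77 = 2.556.
[B] = x = 2.556 M.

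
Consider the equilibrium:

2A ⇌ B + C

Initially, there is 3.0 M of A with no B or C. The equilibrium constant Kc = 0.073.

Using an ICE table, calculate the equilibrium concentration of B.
[B] = 0.526 M

ICE: [A] = 3.0 − 2x, [B] = [C] = x.
Kc = x²/(3.0 − 2x)² = 0.073 ⇒ √Kc = x/(3.0 − 2x).
x = √0.073·3.0/(1 + 2√0.073) = 0.27019·3.0/1.5404 = 0.52621.
[B] = x = 0.526 M.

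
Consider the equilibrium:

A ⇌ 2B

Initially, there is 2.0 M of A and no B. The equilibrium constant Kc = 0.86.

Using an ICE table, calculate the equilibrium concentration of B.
[B] = 1.114 M

ICE: [A] = 2.0 − x, [B] = 2x.
Kc = (2x)²/(2.0 − x) = 0.86 ⇒ 4x² + 0.86x − 1.72 = 0.
x = (−0.86 + √(0.86² + 4·4·1.72))/(2·4) = (−0.86 + √28.26)/8 = 0.557.
[B] = 2x = 1.114 M.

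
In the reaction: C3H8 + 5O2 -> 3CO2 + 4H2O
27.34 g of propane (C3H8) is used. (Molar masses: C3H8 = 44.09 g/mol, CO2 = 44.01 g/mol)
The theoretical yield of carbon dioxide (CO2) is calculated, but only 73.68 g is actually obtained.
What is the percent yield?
Moles of C3H8 = 27.34 g ÷ 44.09 g/mol = 0.620095 mol
Mole ratio: 3 mol CO2 / 1 mol C3H8
Moles of CO2 = 0.620095 × (3/1) = 1.86029 mol
Theoretical yield = 1.86029 mol × 44.01 g/mol = 81.871 g
Actual yield = 73.68 g
Percent yield = (73.68 / 81.871) × 100% = 90.0%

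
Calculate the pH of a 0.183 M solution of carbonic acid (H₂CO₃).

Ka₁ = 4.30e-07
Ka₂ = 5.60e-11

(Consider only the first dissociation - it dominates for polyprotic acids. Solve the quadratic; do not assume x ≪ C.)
pH = 3.55

x² + Ka₁·x − Ka₁·C = 0 with Ka₁ = 4.30e-07, C = 0.183.
x = (−Ka₁ + √(Ka₁² + 4·Ka₁·C))/2 = 2.8030e-04 M, so pH = 3.55.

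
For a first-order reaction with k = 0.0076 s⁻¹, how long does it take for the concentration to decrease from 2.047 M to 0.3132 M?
247.01 s

From ln[A] = ln[A]₀ - k·t: t = ln([A]₀/[A])/k = ln(2.047/0.3132)/0.0076 = ln(6.5358)/0.0076 = 1.8773/0.0076 = 247.01 s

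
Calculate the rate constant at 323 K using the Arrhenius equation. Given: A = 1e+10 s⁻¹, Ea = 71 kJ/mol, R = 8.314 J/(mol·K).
3.29e-02 s⁻¹

k = A·exp(-Ea/(R·T)) = 1e+10·exp(-71000/(8.314·323)) = 1e+10·exp(-26.4390) = 1e+10·3.2936e-12 = 3.29e-02 s⁻¹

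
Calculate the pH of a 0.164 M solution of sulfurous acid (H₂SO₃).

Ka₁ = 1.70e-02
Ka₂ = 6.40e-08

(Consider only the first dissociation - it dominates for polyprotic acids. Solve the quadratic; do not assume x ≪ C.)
pH = 1.35

x² + Ka₁·x − Ka₁·C = 0 with Ka₁ = 1.70e-02, C = 0.164.
x = (−Ka₁ + √(Ka₁² + 4·Ka₁·C))/2 = 4.4981e-02 M, so pH = 1.35.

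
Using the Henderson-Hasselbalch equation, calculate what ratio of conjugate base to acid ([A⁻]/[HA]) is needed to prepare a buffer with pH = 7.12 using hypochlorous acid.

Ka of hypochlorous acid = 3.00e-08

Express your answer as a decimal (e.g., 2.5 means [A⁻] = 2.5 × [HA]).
[A⁻]/[HA] = 0.395

pKa = −log(3.00e-08) = 7.5229. pH = pKa + log([A⁻]/[HA]). 7.12 = 7.5229 + log(ratio). log(ratio) = 7.12 − 7.5229 = -0.4029. ratio = 10^(-0.4029) = 0.395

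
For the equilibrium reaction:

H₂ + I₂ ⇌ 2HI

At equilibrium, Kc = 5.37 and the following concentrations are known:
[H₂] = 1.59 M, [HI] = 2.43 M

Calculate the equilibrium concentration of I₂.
[I₂] = 0.6916 M

Kc = ([HI]^2) / ([H₂] × [I₂]) = 5.37
[I₂]^1 = (product terms)/(Kc · other reactant terms) = 5.9049 / (5.37 · 1.59) = 0.69158
[I₂] = 0.6916 M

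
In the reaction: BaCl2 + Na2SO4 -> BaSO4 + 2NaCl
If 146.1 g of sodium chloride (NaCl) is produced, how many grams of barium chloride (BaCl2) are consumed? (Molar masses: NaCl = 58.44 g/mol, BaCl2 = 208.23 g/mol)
Moles of NaCl = 146.1 g ÷ 58.44 g/mol = 2.5 mol
Mole ratio: 1 mol BaCl2 / 2 mol NaCl
Moles of BaCl2 = 2.5 × (1/2) = 1.25 mol
Mass of BaCl2 = 1.25 mol × 208.23 g/mol = 260.3 g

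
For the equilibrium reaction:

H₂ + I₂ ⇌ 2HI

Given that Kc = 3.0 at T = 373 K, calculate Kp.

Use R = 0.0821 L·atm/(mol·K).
K_p = 3.0000

Δn = (moles gaseous products) − (moles gaseous reactants) = 0
T = 373 K; RT = 0.0821 × 373 = 30.6233
Kp = Kc·(RT)^Δn = 3.0 × (30.6233)^0 = 3.0 × 1 = 3.0000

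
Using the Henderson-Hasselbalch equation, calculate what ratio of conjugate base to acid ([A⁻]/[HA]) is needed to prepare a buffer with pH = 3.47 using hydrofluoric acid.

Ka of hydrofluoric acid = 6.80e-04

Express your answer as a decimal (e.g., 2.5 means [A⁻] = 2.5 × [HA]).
[A⁻]/[HA] = 2.007

pKa = −log(6.80e-04) = 3.1675. pH = pKa + log([A⁻]/[HA]). 3.47 = 3.1675 + log(ratio). log(ratio) = 3.47 − 3.1675 = 0.3025. ratio = 10^(0.3025) = 2.007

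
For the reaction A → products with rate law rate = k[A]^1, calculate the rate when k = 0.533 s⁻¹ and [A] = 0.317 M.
0.169 M/s

rate = k·[A]^1 = 0.533·(0.317)^1 = 0.533·0.317 = 0.169 M/s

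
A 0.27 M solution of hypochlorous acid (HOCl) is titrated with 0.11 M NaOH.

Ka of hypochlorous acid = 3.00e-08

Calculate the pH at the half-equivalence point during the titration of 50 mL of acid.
pH = pKa = 7.52

At the half-equivalence point, [HA] = [A⁻], so by Henderson–Hasselbalch pH = pKa + log(1) = pKa.
pKa = −log(3.00e-08) = 7.52.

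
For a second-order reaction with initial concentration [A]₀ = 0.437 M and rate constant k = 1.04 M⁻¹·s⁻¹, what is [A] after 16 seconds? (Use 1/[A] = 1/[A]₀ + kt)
0.0528 M

1/[A] = 1/[A]₀ + k·t = 1/0.437 + (1.04)·(16) = 2.2883 + 16.6400 = 18.9283
[A] = 1/18.9283 = 0.0528 M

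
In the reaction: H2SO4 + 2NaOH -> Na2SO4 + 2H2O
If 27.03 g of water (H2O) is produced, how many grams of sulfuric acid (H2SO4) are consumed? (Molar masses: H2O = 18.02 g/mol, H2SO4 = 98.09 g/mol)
Moles of H2O = 27.03 g ÷ 18.02 g/mol = 1.5 mol
Mole ratio: 1 mol H2SO4 / 2 mol H2O
Moles of H2SO4 = 1.5 × (1/2) = 0.75 mol
Mass of H2SO4 = 0.75 mol × 98.09 g/mol = 73.57 g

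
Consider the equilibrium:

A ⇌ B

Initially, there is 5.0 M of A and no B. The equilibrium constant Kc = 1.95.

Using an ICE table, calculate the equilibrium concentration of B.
[B] = 3.305 M

ICE: [A] = 5.0 − x, [B] = x.
Kc = x/(5.0 − x) = 1.95 ⇒ x = 1.95·5.0/(1 + 1.95) = 9.75/2.95 = 3.305.
[B] = x = 3.305 M.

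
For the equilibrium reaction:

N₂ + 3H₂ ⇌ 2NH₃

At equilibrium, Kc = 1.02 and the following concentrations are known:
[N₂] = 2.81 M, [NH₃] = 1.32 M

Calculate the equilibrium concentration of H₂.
[H₂] = 0.8471 M

Kc = ([NH₃]^2) / ([N₂] × [H₂]^3) = 1.02
[H₂]^3 = (product terms)/(Kc · other reactant terms) = 1.7424 / (1.02 · 2.81) = 0.60791
[H₂] = (0.60791)^(1/3) = 0.8471 M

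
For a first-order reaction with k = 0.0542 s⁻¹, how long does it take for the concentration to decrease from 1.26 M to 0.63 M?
12.79 s

From ln[A] = ln[A]₀ - k·t: t = ln([A]₀/[A])/k = ln(1.26/0.63)/0.0542 = ln(2.0000)/0.0542 = 0.6931/0.0542 = 12.79 s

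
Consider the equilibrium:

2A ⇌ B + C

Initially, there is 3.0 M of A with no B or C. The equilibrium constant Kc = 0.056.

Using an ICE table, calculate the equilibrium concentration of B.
[B] = 0.482 M

ICE: [A] = 3.0 − 2x, [B] = [C] = x.
Kc = x²/(3.0 − 2x)² = 0.056 ⇒ √Kc = x/(3.0 − 2x).
x = √0.056·3.0/(1 + 2√0.056) = 0.23664·3.0/1.4733 = 0.48187.
[B] = x = 0.482 M.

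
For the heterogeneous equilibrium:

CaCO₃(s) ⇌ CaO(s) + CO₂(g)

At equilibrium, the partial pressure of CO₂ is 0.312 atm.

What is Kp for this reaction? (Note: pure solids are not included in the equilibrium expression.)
K_p = 0.312

Solids (CaCO₃, CaO) have activity 1 and are excluded.
Kp = P(CO₂) = 0.312.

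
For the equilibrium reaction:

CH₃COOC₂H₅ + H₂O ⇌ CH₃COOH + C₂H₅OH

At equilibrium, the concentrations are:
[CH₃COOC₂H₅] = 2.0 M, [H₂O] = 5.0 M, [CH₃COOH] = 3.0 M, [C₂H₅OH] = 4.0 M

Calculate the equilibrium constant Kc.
K_c = 1.2000

Kc = ([CH₃COOH] × [C₂H₅OH]) / ([CH₃COOC₂H₅] × [H₂O])
   = ((3.0)·(4.0)) / ((2.0)·(5.0))
   = 12 / 10 = 1.2000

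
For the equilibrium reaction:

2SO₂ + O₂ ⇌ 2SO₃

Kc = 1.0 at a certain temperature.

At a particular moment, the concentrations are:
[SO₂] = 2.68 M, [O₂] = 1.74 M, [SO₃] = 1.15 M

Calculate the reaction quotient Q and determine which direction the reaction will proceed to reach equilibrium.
Q = 0.106, Q < K, reaction proceeds forward (toward products)

Q = ([SO₃]^2) / ([SO₂]^2 × [O₂])
  = ((1.15)^2) / ((2.68)^2·(1.74)) = 1.3225/12.497 = 0.1058
Since Q = 0.1058 < Kc = 1.0, the reaction proceeds forward (toward products) to reach equilibrium.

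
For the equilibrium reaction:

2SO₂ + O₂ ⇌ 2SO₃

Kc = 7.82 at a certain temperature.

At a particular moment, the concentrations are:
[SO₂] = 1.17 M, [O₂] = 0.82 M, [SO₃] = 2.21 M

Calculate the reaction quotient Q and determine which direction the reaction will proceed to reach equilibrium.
Q = 4.351, Q < K, reaction proceeds forward (toward products)

Q = ([SO₃]^2) / ([SO₂]^2 × [O₂])
  = ((2.21)^2) / ((1.17)^2·(0.82)) = 4.8841/1.1225 = 4.351
Since Q = 4.351 < Kc = 7.82, the reaction proceeds forward (toward products) to reach equilibrium.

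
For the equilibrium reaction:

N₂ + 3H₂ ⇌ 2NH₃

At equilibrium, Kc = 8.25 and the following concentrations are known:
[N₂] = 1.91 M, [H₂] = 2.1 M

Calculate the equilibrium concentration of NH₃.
[NH₃] = 12.0802 M

Kc = ([NH₃]^2) / ([N₂] × [H₂]^3) = 8.25
[NH₃]^2 = Kc · (reactant terms)/(other product terms) = 8.25 · 17.689 / 1 = 145.93
[NH₃] = (145.93)^(1/2) = 12.0802 M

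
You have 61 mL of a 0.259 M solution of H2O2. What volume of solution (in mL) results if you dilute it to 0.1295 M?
Using M₁V₁ = M₂V₂:
0.259 × 61 = 0.1295 × V₂
V₂ = (0.259 × 61) / 0.1295 = 122 mL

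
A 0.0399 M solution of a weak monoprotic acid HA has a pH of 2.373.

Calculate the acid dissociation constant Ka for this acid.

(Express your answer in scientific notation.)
K_a = 5.03e-04

[H⁺] = 10^(−pH) = 10^(−2.373) = 4.236e-03 M. For HA ⇌ H⁺ + A⁻, Ka = x²/(C − x) = (4.236e-03)²/(0.0399 − 4.236e-03) = 5.03e-04.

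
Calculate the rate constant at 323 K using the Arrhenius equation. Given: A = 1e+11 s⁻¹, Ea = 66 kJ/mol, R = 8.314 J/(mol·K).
2.12e+00 s⁻¹

k = A·exp(-Ea/(R·T)) = 1e+11·exp(-66000/(8.314·323)) = 1e+11·exp(-24.5771) = 1e+11·2.1197e-11 = 2.12e+00 s⁻¹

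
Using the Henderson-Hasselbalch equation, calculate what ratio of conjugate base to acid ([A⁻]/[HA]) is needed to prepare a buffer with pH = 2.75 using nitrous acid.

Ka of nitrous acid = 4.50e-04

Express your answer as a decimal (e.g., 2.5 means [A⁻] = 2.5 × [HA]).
[A⁻]/[HA] = 0.253

pKa = −log(4.50e-04) = 3.3468. pH = pKa + log([A⁻]/[HA]). 2.75 = 3.3468 + log(ratio). log(ratio) = 2.75 − 3.3468 = -0.5968. ratio = 10^(-0.5968) = 0.253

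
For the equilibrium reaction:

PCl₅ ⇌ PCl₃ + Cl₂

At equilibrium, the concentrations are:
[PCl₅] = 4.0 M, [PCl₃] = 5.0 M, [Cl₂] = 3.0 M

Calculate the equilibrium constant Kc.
K_c = 3.7500

Kc = ([PCl₃] × [Cl₂]) / ([PCl₅])
   = ((5.0)·(3.0)) / ((4.0))
   = 15 / 4 = 3.7500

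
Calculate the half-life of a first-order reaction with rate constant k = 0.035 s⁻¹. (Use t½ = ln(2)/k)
19.80 s

t½ = ln(2)/k = 0.6931/0.035 = 19.80 s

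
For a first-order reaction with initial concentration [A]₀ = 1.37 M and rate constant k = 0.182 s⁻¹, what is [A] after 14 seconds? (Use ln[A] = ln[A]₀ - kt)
0.1072 M

ln[A] = ln[A]₀ - k·t = ln(1.37) - (0.182)·(14) = 0.3148 - 2.5480 = -2.2332
[A] = e^(-2.2332) = 0.1072 M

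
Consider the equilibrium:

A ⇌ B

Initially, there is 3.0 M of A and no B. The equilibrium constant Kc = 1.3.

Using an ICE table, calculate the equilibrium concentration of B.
[B] = 1.696 M

ICE: [A] = 3.0 − x, [B] = x.
Kc = x/(3.0 − x) = 1.3 ⇒ x = 1.3·3.0/(1 + 1.3) = 3.9/2.3 = 1.696.
[B] = x = 1.696 M.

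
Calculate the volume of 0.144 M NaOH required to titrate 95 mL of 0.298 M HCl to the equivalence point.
V_{base} = 196.6 mL

At equivalence: moles acid = moles base.
moles HCl = 0.298 M × 0.095 L = 0.02831 mol
V_NaOH = 0.02831 mol ÷ 0.144 M = 0.1966 L = 196.6 mL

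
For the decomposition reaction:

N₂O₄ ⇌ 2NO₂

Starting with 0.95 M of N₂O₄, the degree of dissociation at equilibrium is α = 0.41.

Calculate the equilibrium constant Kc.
K_c = 1.0827

x = α·[A]₀ = 0.41 × 0.95 = 0.3895 M dissociated.
At eq: [N₂O₄] = 0.95 − 0.3895 = 0.5605 M; [NO₂] = 2x = 0.779 M.
Kc = [NO₂]²/[N₂O₄] = (0.779)²/0.5605 = 1.083.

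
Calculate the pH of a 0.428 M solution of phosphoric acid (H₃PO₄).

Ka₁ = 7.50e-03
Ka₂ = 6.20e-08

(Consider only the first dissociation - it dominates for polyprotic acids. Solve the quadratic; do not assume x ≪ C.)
pH = 1.28

x² + Ka₁·x − Ka₁·C = 0 with Ka₁ = 7.50e-03, C = 0.428.
x = (−Ka₁ + √(Ka₁² + 4·Ka₁·C))/2 = 5.3031e-02 M, so pH = 1.28.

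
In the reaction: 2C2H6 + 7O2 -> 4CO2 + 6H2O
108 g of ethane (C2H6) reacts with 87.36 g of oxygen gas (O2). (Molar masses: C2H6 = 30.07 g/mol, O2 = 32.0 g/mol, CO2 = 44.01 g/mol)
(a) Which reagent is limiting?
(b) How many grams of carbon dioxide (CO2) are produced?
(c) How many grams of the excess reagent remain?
(a) O2, (b) 68.66 g, (c) 84.55 g

Moles of C2H6 = 108 g ÷ 30.07 g/mol = 3.59162 mol
Moles of O2 = 87.36 g ÷ 32.0 g/mol = 2.73 mol
Moles ÷ coefficient: C2H6: 3.59162/2 = 1.796, O2: 2.73/7 = 0.39
(a) O2 has the smaller value, so O2 is the limiting reagent.
(b) Moles of CO2 = 2.73 mol O2 × (4/7) = 1.56 mol; mass = 1.56 mol × 44.01 g/mol = 68.66 g
(c) C2H6 consumed = 2.73 × (2/7) = 0.78 mol; remaining = 3.59162 − 0.78 = 2.81162 mol; mass = 2.81162 mol × 30.07 g/mol = 84.55 g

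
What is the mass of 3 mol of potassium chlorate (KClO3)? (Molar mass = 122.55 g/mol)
Mass = 3 mol × 122.55 g/mol = 367.6 g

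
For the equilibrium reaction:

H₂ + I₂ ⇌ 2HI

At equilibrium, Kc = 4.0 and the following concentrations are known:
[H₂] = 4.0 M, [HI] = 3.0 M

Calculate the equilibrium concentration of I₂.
[I₂] = 0.5625 M

Kc = ([HI]^2) / ([H₂] × [I₂]) = 4.0
[I₂]^1 = (product terms)/(Kc · other reactant terms) = 9 / (4.0 · 4) = 0.5625
[I₂] = 0.5625 M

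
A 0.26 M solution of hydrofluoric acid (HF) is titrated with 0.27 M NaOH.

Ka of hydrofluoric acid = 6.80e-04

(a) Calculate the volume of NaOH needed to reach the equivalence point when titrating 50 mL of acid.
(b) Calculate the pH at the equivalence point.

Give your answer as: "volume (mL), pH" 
V = 48.1 mL, pH = 8.14

(a) At equivalence: moles acid = moles base.
moles acid = 0.26 × 0.05 = 0.013 mol; V_NaOH = 0.013/0.27 = 0.04815 L = 48.1 mL.
(b) At equivalence, all acid → conjugate base A⁻ at [A⁻] = 0.013/0.09815 = 0.1325 M.
Kb = Kw/Ka = 1.0e-14/6.80e-04 = 1.471e-11; [OH⁻] = √(Kb·[A⁻]) = 1.396e-06; pOH = 5.86; pH = 14 − pOH = 8.14.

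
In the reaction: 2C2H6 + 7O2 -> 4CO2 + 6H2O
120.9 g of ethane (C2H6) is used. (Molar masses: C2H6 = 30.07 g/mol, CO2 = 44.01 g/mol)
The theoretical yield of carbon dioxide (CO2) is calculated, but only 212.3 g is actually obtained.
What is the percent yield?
Moles of C2H6 = 120.9 g ÷ 30.07 g/mol = 4.02062 mol
Mole ratio: 4 mol CO2 / 2 mol C2H6
Moles of CO2 = 4.02062 × (4/2) = 8.04124 mol
Theoretical yield = 8.04124 mol × 44.01 g/mol = 353.89 g
Actual yield = 212.3 g
Percent yield = (212.3 / 353.89) × 100% = 60.0%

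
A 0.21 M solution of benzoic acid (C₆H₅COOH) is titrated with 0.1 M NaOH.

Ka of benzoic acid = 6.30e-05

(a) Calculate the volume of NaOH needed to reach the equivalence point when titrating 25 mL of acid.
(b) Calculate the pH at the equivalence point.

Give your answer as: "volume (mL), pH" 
V = 52.5 mL, pH = 8.52

(a) At equivalence: moles acid = moles base.
moles acid = 0.21 × 0.025 = 0.00525 mol; V_NaOH = 0.00525/0.1 = 0.0525 L = 52.5 mL.
(b) At equivalence, all acid → conjugate base A⁻ at [A⁻] = 0.00525/0.0775 = 0.06774 M.
Kb = Kw/Ka = 1.0e-14/6.30e-05 = 1.587e-10; [OH⁻] = √(Kb·[A⁻]) = 3.279e-06; pOH = 5.48; pH = 14 − pOH = 8.52.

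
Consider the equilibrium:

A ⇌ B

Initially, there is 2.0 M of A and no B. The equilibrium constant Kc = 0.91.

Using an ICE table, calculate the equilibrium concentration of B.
[B] = 0.953 M

ICE: [A] = 2.0 − x, [B] = x.
Kc = x/(2.0 − x) = 0.91 ⇒ x = 0.91·2.0/(1 + 0.91) = 1.82/1.91 = 0.9529.
[B] = x = 0.953 M.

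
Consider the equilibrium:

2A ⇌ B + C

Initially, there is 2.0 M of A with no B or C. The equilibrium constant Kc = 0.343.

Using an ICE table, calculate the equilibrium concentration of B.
[B] = 0.539 M

ICE: [A] = 2.0 − 2x, [B] = [C] = x.
Kc = x²/(2.0 − 2x)² = 0.343 ⇒ √Kc = x/(2.0 − 2x).
x = √0.343·2.0/(1 + 2√0.343) = 0.58566·2.0/2.1713 = 0.53945.
[B] = x = 0.539 M.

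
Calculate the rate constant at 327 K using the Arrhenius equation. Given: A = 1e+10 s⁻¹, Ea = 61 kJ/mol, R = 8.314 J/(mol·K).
1.80e+00 s⁻¹

k = A·exp(-Ea/(R·T)) = 1e+10·exp(-61000/(8.314·327)) = 1e+10·exp(-22.4374) = 1e+10·1.8012e-10 = 1.80e+00 s⁻¹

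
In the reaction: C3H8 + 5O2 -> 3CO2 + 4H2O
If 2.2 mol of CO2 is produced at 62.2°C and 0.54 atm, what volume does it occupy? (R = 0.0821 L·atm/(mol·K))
T = 62.2°C + 273.15 = 335.35 K
V = nRT/P = (2.2 × 0.0821 × 335.35) / 0.54
V = 112.17 L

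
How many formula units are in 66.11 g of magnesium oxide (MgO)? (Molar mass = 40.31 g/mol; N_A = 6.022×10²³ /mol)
Moles = 66.11 g ÷ 40.31 g/mol = 1.64004 mol
Formula units = 1.64004 mol × 6.022×10²³ /mol = 9.876e+23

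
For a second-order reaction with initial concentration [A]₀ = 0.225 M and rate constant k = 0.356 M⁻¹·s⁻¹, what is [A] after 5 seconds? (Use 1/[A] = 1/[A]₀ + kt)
0.1607 M

1/[A] = 1/[A]₀ + k·t = 1/0.225 + (0.356)·(5) = 4.4444 + 1.7800 = 6.2244
[A] = 1/6.2244 = 0.1607 M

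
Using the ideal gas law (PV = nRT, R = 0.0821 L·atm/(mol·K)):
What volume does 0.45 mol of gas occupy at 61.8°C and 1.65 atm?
T = 61.8°C + 273.15 = 334.95 K
V = nRT/P = (0.45 × 0.0821 × 334.95) / 1.65
V = 7.50 L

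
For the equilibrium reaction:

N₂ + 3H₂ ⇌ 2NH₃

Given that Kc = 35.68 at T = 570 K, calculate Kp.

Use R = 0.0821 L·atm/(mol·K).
K_p = 0.0163

Δn = (moles gaseous products) − (moles gaseous reactants) = -2
T = 570 K; RT = 0.0821 × 570 = 46.797
Kp = Kc·(RT)^Δn = 35.68 × (46.797)^-2 = 35.68 × 0.00045663 = 0.0163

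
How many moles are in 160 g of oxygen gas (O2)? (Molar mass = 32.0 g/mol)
Moles = 160 g ÷ 32.0 g/mol = 5 mol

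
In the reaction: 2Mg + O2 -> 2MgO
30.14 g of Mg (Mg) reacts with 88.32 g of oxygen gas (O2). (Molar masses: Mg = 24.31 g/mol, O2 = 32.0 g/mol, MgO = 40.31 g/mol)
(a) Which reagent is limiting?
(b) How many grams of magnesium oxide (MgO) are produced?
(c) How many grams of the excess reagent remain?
(a) Mg, (b) 49.98 g, (c) 68.48 g

Moles of Mg = 30.14 g ÷ 24.31 g/mol = 1.23982 mol
Moles of O2 = 88.32 g ÷ 32.0 g/mol = 2.76 mol
Moles ÷ coefficient: Mg: 1.23982/2 = 0.6199, O2: 2.76/1 = 2.76
(a) Mg has the smaller value, so Mg is the limiting reagent.
(b) Moles of MgO = 1.23982 mol Mg × (2/2) = 1.23982 mol; mass = 1.23982 mol × 40.31 g/mol = 49.98 g
(c) O2 consumed = 1.23982 × (1/2) = 0.61991 mol; remaining = 2.76 − 0.61991 = 2.14009 mol; mass = 2.14009 mol × 32.0 g/mol = 68.48 g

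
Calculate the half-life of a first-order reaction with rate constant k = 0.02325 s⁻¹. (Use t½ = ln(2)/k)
29.81 s

t½ = ln(2)/k = 0.6931/0.02325 = 29.81 s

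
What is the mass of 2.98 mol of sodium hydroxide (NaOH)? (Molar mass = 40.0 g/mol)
Mass = 2.98 mol × 40.0 g/mol = 119.2 g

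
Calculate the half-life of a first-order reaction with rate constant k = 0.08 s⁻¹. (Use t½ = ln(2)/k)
8.66 s

t½ = ln(2)/k = 0.6931/0.08 = 8.66 s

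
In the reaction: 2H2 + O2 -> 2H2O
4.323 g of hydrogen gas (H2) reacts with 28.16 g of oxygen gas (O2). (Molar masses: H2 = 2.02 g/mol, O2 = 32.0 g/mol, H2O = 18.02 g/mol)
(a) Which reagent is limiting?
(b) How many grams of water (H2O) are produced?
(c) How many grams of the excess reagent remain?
(a) O2, (b) 31.72 g, (c) 0.7678 g

Moles of H2 = 4.323 g ÷ 2.02 g/mol = 2.1401 mol
Moles of O2 = 28.16 g ÷ 32.0 g/mol = 0.88 mol
Moles ÷ coefficient: H2: 2.1401/2 = 1.07, O2: 0.88/1 = 0.88
(a) O2 has the smaller value, so O2 is the limiting reagent.
(b) Moles of H2O = 0.88 mol O2 × (2/1) = 1.76 mol; mass = 1.76 mol × 18.02 g/mol = 31.72 g
(c) H2 consumed = 0.88 × (2/1) = 1.76 mol; remaining = 2.1401 − 1.76 = 0.380099 mol; mass = 0.380099 mol × 2.02 g/mol = 0.7678 g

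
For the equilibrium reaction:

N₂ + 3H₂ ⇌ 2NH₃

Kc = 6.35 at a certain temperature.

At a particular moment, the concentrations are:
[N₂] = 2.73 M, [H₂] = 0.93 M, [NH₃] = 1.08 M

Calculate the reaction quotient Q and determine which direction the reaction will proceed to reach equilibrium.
Q = 0.531, Q < K, reaction proceeds forward (toward products)

Q = ([NH₃]^2) / ([N₂] × [H₂]^3)
  = ((1.08)^2) / ((2.73)·(0.93)^3) = 1.1664/2.1959 = 0.5312
Since Q = 0.5312 < Kc = 6.35, the reaction proceeds forward (toward products) to reach equilibrium.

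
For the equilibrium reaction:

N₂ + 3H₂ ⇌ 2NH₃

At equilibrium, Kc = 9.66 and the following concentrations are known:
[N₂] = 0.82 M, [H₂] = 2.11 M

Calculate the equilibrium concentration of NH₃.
[NH₃] = 8.6262 M

Kc = ([NH₃]^2) / ([N₂] × [H₂]^3) = 9.66
[NH₃]^2 = Kc · (reactant terms)/(other product terms) = 9.66 · 7.703 / 1 = 74.411
[NH₃] = (74.411)^(1/2) = 8.6262 M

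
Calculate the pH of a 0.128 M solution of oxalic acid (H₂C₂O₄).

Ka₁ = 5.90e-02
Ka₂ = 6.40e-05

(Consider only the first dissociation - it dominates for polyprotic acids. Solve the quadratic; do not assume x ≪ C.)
pH = 1.21

x² + Ka₁·x − Ka₁·C = 0 with Ka₁ = 5.90e-02, C = 0.128.
x = (−Ka₁ + √(Ka₁² + 4·Ka₁·C))/2 = 6.2273e-02 M, so pH = 1.21.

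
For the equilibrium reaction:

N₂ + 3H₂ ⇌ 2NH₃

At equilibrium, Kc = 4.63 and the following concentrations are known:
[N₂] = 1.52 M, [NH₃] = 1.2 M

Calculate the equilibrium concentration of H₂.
[H₂] = 0.5893 M

Kc = ([NH₃]^2) / ([N₂] × [H₂]^3) = 4.63
[H₂]^3 = (product terms)/(Kc · other reactant terms) = 1.44 / (4.63 · 1.52) = 0.20462
[H₂] = (0.20462)^(1/3) = 0.5893 M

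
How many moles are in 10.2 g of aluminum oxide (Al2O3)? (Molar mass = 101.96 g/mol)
Moles = 10.2 g ÷ 101.96 g/mol = 0.1 mol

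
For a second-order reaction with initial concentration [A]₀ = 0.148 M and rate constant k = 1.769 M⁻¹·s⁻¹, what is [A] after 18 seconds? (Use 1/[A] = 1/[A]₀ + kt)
0.0259 M

1/[A] = 1/[A]₀ + k·t = 1/0.148 + (1.769)·(18) = 6.7568 + 31.8420 = 38.5988
[A] = 1/38.5988 = 0.0259 M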